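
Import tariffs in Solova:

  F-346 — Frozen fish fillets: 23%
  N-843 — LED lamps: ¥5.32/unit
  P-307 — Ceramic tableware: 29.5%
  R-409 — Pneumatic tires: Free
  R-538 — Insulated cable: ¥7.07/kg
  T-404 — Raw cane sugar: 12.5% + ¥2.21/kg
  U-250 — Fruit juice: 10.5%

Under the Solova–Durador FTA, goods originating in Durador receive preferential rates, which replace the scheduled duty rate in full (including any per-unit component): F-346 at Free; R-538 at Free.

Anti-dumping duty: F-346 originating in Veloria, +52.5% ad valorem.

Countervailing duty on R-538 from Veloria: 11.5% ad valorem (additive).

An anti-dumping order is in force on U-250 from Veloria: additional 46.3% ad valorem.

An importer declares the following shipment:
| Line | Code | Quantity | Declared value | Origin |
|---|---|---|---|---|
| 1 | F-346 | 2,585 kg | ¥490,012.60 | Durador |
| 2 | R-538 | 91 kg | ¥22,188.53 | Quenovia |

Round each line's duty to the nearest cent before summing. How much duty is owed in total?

Line 1 (F-346, Durador, 2,585 kg, ¥490,012.60):
Base rate for F-346 is 23%.
Origin Durador qualifies under the Solova–Durador agreement and F-346 is covered: preferential rate Free applies instead.
The additional-duty order on F-346 targets Veloria, not Durador; it does not apply.
Duty = ¥490,012.60 × 0% = ¥0.00.
Line 2 (R-538, Quenovia, 91 kg, ¥22,188.53):
Base rate for R-538 is ¥7.07/kg.
R-538 has an FTA preferential rate, but origin Quenovia is not Durador; base rate stands.
The additional-duty order on R-538 targets Veloria, not Quenovia; it does not apply.
Duty = 91 × ¥7.07 = ¥643.37.
Total = ¥0.00 + ¥643.37 = ¥643.37.

¥643.37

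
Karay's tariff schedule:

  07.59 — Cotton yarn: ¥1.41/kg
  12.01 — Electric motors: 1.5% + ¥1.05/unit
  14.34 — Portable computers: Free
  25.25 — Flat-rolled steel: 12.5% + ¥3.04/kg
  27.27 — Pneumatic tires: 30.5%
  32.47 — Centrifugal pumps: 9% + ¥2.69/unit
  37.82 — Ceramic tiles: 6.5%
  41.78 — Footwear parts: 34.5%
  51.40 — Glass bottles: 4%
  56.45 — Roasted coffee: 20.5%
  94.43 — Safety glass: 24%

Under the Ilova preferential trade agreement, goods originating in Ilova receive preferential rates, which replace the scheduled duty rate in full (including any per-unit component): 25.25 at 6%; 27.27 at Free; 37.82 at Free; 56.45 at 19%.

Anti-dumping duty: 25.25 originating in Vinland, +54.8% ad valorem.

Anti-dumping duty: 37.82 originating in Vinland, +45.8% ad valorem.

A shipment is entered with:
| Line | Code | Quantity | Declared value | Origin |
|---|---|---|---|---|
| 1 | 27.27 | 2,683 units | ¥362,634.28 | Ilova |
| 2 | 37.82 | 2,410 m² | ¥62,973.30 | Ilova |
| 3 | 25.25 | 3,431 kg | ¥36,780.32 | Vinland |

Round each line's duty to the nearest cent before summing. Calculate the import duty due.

Line 1 (27.27, Ilova, 2,683 units, ¥362,634.28):
Base rate for 27.27 is 30.5%.
Origin Ilova qualifies under the Karay–Ilova agreement and 27.27 is covered: preferential rate Free applies instead.
Duty = ¥362,634.28 × 0% = ¥0.00.
Line 2 (37.82, Ilova, 2,410 m², ¥62,973.30):
Base rate for 37.82 is 6.5%.
Origin Ilova qualifies under the Karay–Ilova agreement and 37.82 is covered: preferential rate Free applies instead.
The additional-duty order on 37.82 targets Vinland, not Ilova; it does not apply.
Duty = ¥62,973.30 × 0% = ¥0.00.
Line 3 (25.25, Vinland, 3,431 kg, ¥36,780.32):
Base rate for 25.25 is 12.5% + ¥3.04/kg.
25.25 has an FTA preferential rate, but origin Vinland is not Ilova; base rate stands.
Additional duty on 25.25 from Vinland: +54.8%. Applied ad valorem rate: 12.5% + 54.8% = 67.3%.
Duty = ¥36,780.32 × 67.3% + 3,431 × ¥3.04 = ¥35,183.40.
Total = ¥0.00 + ¥0.00 + ¥35,183.40 = ¥35,183.40.

¥35,183.40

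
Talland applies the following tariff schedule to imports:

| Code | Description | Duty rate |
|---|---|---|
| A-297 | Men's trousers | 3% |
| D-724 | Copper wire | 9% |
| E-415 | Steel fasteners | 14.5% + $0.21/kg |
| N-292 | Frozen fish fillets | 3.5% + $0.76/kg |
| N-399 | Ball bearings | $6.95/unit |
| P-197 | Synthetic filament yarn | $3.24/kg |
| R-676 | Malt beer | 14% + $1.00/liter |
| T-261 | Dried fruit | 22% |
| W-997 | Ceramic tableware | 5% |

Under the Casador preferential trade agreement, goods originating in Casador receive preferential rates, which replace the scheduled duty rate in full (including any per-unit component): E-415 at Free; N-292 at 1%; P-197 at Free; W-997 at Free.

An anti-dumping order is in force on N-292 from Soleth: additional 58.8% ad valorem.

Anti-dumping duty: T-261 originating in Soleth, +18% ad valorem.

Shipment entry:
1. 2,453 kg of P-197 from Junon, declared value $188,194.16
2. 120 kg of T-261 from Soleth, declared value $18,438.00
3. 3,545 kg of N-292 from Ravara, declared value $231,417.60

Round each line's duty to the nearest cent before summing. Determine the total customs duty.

Line 1 (P-197, Junon, 2,453 kg, $188,194.16):
Base rate for P-197 is $3.24/kg.
P-197 has an FTA preferential rate, but origin Junon is not Casador; base rate stands.
Duty = 2,453 × $3.24 = $7,947.72.
Line 2 (T-261, Soleth, 120 kg, $18,438.00):
Base rate for T-261 is 22%.
Additional duty on T-261 from Soleth: +18%. Applied ad valorem rate: 22% + 18% = 40%.
Duty = $18,438.00 × 40% = $7,375.20.
Line 3 (N-292, Ravara, 3,545 kg, $231,417.60):
Base rate for N-292 is 3.5% + $0.76/kg.
N-292 has an FTA preferential rate, but origin Ravara is not Casador; base rate stands.
The additional-duty order on N-292 targets Soleth, not Ravara; it does not apply.
Duty = $231,417.60 × 3.5% + 3,545 × $0.76 = $10,793.82.
Total = $7,947.72 + $7,375.20 + $10,793.82 = $26,116.74.

$26,116.74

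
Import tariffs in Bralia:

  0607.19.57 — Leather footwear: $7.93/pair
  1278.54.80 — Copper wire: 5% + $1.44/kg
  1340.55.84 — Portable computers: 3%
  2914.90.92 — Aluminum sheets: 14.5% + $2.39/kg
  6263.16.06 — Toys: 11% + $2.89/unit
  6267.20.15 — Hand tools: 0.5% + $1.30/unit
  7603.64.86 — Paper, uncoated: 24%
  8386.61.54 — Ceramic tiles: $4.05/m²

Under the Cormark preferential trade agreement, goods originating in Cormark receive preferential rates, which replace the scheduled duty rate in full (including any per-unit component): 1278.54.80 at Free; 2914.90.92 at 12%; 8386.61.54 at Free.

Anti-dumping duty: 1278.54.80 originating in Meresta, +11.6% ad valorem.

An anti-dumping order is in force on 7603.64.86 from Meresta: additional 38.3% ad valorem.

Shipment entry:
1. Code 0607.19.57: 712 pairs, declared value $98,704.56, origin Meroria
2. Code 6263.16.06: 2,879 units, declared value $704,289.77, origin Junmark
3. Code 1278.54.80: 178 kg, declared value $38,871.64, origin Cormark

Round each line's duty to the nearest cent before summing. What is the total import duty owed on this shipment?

$91,438.34

Line 1 (0607.19.57, Meroria, 712 pairs, $98,704.56):
Base rate for 0607.19.57 is $7.93/pair.
Duty = 712 × $7.93 = $5,646.16.
Line 2 (6263.16.06, Junmark, 2,879 units, $704,289.77):
Base rate for 6263.16.06 is 11% + $2.89/unit.
Duty = $704,289.77 × 11% + 2,879 × $2.89 = $85,792.18.
Line 3 (1278.54.80, Cormark, 178 kg, $38,871.64):
Base rate for 1278.54.80 is 5% + $1.44/kg.
Origin Cormark qualifies under the Bralia–Cormark agreement and 1278.54.80 is covered: preferential rate Free applies instead.
The additional-duty order on 1278.54.80 targets Meresta, not Cormark; it does not apply.
Duty = $38,871.64 × 0% = $0.00.
Total = $5,646.16 + $85,792.18 + $0.00 = $91,438.34.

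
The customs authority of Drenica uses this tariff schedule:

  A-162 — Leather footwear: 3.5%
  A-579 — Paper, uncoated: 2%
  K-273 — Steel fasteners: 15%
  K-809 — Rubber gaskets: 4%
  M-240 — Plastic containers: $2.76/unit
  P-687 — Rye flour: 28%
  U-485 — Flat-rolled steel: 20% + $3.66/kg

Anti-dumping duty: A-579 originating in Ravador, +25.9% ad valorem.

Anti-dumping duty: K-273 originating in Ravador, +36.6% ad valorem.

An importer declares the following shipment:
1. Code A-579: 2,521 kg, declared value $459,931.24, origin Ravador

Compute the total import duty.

$128,320.82

Line 1 (A-579, Ravador, 2,521 kg, $459,931.24):
Base rate for A-579 is 2%.
Additional duty on A-579 from Ravador: +25.9%. Applied ad valorem rate: 2% + 25.9% = 27.9%.
Duty = $459,931.24 × 27.9% = $128,320.82.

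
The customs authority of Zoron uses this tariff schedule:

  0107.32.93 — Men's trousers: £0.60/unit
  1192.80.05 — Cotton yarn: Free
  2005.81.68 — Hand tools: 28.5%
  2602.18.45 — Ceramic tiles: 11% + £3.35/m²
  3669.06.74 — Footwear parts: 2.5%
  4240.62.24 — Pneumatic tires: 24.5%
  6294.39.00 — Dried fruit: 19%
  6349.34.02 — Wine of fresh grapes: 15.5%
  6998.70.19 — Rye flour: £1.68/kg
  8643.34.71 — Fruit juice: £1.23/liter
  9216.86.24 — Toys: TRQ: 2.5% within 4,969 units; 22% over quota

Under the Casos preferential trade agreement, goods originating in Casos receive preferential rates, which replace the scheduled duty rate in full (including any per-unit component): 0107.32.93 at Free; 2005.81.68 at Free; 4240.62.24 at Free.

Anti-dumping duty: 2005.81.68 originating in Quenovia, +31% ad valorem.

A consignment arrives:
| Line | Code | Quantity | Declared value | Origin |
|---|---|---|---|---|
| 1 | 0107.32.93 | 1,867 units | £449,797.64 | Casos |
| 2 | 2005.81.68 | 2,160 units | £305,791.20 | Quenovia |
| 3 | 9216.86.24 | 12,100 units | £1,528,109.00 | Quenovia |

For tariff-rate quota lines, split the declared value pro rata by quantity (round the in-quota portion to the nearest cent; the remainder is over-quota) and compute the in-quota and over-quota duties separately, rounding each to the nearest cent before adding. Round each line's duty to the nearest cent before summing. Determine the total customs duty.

£395,760.42

Line 1 (0107.32.93, Casos, 1,867 units, £449,797.64):
Base rate for 0107.32.93 is £0.60/unit.
Origin Casos qualifies under the Zoron–Casos agreement and 0107.32.93 is covered: preferential rate Free applies instead.
Duty = £449,797.64 × 0% = £0.00.
Line 2 (2005.81.68, Quenovia, 2,160 units, £305,791.20):
Base rate for 2005.81.68 is 28.5%.
2005.81.68 has an FTA preferential rate, but origin Quenovia is not Casos; base rate stands.
Additional duty on 2005.81.68 from Quenovia: +31%. Applied ad valorem rate: 28.5% + 31% = 59.5%.
Duty = £305,791.20 × 59.5% = £181,945.76.
Line 3 (9216.86.24, Quenovia, 12,100 units, £1,528,109.00):
Code 9216.86.24 is under a tariff-rate quota (threshold 4,969 units). In-quota: 4,969 units at 2.5%; over-quota: 7,131 units at 22%.
Pro-rata value split: in-quota = £1,528,109.00 × 4,969/12,100 = £627,535.01; over-quota = £1,528,109.00 − £627,535.01 = £900,573.99.
In-quota duty = £627,535.01 × 2.5% = £15,688.38. Over-quota duty = £900,573.99 × 22% = £198,126.28.
Line duty = £15,688.38 + £198,126.28 = £213,814.66.
Total = £0.00 + £181,945.76 + £213,814.66 = £395,760.42.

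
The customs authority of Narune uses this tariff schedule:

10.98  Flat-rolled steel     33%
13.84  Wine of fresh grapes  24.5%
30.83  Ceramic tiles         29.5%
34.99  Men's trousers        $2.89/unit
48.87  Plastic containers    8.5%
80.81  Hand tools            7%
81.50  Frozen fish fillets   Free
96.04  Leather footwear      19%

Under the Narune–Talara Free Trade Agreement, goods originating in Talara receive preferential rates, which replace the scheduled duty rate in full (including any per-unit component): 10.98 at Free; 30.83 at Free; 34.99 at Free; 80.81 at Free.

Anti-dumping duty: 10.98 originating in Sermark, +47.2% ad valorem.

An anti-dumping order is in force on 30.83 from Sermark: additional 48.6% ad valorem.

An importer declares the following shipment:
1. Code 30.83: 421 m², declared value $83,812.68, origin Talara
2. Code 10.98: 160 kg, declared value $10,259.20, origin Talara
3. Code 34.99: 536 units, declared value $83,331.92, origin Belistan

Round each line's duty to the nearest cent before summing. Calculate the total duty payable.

$1,549.04

Line 1 (30.83, Talara, 421 m², $83,812.68):
Base rate for 30.83 is 29.5%.
Origin Talara qualifies under the Narune–Talara agreement and 30.83 is covered: preferential rate Free applies instead.
The additional-duty order on 30.83 targets Sermark, not Talara; it does not apply.
Duty = $83,812.68 × 0% = $0.00.
Line 2 (10.98, Talara, 160 kg, $10,259.20):
Base rate for 10.98 is 33%.
Origin Talara qualifies under the Narune–Talara agreement and 10.98 is covered: preferential rate Free applies instead.
The additional-duty order on 10.98 targets Sermark, not Talara; it does not apply.
Duty = $10,259.20 × 0% = $0.00.
Line 3 (34.99, Belistan, 536 units, $83,331.92):
Base rate for 34.99 is $2.89/unit.
34.99 has an FTA preferential rate, but origin Belistan is not Talara; base rate stands.
Duty = 536 × $2.89 = $1,549.04.
Total = $0.00 + $0.00 + $1,549.04 = $1,549.04.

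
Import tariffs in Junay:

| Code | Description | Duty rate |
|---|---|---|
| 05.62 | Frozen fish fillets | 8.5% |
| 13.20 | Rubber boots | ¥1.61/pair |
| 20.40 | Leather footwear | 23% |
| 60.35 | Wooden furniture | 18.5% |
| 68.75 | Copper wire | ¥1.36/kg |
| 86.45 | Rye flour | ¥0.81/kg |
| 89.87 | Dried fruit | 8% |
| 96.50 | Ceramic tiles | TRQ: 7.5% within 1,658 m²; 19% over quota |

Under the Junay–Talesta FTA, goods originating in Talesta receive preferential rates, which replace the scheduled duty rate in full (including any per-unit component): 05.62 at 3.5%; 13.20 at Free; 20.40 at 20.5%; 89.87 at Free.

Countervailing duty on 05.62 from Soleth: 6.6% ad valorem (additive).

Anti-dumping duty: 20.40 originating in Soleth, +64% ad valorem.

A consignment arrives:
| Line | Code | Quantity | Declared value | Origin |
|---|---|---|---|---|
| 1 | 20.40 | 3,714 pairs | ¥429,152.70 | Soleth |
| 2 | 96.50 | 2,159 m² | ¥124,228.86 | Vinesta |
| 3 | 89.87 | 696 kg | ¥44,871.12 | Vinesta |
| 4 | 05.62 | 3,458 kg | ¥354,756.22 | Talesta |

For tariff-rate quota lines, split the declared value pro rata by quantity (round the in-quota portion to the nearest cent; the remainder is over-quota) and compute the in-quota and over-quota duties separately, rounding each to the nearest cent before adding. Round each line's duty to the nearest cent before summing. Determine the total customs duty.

¥402,001.34

Line 1 (20.40, Soleth, 3,714 pairs, ¥429,152.70):
Base rate for 20.40 is 23%.
20.40 has an FTA preferential rate, but origin Soleth is not Talesta; base rate stands.
Additional duty on 20.40 from Soleth: +64%. Applied ad valorem rate: 23% + 64% = 87%.
Duty = ¥429,152.70 × 87% = ¥373,362.85.
Line 2 (96.50, Vinesta, 2,159 m², ¥124,228.86):
Code 96.50 is under a tariff-rate quota (threshold 1,658 m²). In-quota: 1,658 m² at 7.5%; over-quota: 501 m² at 19%.
Pro-rata value split: in-quota = ¥124,228.86 × 1,658/2,159 = ¥95,401.32; over-quota = ¥124,228.86 − ¥95,401.32 = ¥28,827.54.
In-quota duty = ¥95,401.32 × 7.5% = ¥7,155.10. Over-quota duty = ¥28,827.54 × 19% = ¥5,477.23.
Line duty = ¥7,155.10 + ¥5,477.23 = ¥12,632.33.
Line 3 (89.87, Vinesta, 696 kg, ¥44,871.12):
Base rate for 89.87 is 8%.
89.87 has an FTA preferential rate, but origin Vinesta is not Talesta; base rate stands.
Duty = ¥44,871.12 × 8% = ¥3,589.69.
Line 4 (05.62, Talesta, 3,458 kg, ¥354,756.22):
Base rate for 05.62 is 8.5%.
Origin Talesta qualifies under the Junay–Talesta agreement and 05.62 is covered: preferential rate 3.5% applies instead.
The additional-duty order on 05.62 targets Soleth, not Talesta; it does not apply.
Duty = ¥354,756.22 × 3.5% = ¥12,416.47.
Total = ¥373,362.85 + ¥12,632.33 + ¥3,589.69 + ¥12,416.47 = ¥402,001.34.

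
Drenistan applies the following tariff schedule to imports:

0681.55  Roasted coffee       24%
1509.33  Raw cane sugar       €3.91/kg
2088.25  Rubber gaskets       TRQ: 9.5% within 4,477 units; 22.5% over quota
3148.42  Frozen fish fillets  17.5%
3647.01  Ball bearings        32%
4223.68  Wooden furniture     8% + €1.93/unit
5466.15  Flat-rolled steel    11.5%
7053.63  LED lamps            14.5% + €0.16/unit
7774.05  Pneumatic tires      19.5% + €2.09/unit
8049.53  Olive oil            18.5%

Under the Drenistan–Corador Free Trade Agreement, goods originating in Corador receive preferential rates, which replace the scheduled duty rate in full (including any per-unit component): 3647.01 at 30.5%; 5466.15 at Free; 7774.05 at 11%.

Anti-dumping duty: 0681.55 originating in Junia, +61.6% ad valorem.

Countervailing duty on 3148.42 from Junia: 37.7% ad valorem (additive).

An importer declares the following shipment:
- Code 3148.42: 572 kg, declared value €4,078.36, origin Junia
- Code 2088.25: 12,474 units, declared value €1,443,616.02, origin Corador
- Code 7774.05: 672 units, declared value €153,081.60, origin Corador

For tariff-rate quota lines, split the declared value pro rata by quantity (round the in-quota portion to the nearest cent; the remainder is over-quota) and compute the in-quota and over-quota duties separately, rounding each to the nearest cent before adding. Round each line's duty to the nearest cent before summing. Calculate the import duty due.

Line 1 (3148.42, Junia, 572 kg, €4,078.36):
Base rate for 3148.42 is 17.5%.
Additional duty on 3148.42 from Junia: +37.7%. Applied ad valorem rate: 17.5% + 37.7% = 55.2%.
Duty = €4,078.36 × 55.2% = €2,251.25.
Line 2 (2088.25, Corador, 12,474 units, €1,443,616.02):
Code 2088.25 is under a tariff-rate quota (threshold 4,477 units). In-quota: 4,477 units at 9.5%; over-quota: 7,997 units at 22.5%.
Pro-rata value split: in-quota = €1,443,616.02 × 4,477/12,474 = €518,123.21; over-quota = €1,443,616.02 − €518,123.21 = €925,492.81.
In-quota duty = €518,123.21 × 9.5% = €49,221.70. Over-quota duty = €925,492.81 × 22.5% = €208,235.88.
Line duty = €49,221.70 + €208,235.88 = €257,457.58.
Line 3 (7774.05, Corador, 672 units, €153,081.60):
Base rate for 7774.05 is 19.5% + €2.09/unit.
Origin Corador qualifies under the Drenistan–Corador agreement and 7774.05 is covered: preferential rate 11% applies instead.
Duty = €153,081.60 × 11% = €16,838.98.
Total = €2,251.25 + €257,457.58 + €16,838.98 = €276,547.81.

€276,547.81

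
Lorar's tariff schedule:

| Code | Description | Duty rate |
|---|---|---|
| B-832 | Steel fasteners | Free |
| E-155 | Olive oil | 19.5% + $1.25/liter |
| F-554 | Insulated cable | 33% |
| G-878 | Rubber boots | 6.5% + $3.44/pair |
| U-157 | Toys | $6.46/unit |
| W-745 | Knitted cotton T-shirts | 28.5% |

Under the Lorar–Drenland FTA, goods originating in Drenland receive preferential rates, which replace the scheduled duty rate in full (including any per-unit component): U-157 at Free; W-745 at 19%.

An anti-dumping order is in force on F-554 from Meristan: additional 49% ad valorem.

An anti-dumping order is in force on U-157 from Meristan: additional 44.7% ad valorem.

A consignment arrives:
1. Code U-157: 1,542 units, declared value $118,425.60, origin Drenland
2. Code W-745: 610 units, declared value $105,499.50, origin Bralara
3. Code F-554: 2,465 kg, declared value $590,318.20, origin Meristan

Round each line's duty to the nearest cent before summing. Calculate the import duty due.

$514,128.28

Line 1 (U-157, Drenland, 1,542 units, $118,425.60):
Base rate for U-157 is $6.46/unit.
Origin Drenland qualifies under the Lorar–Drenland agreement and U-157 is covered: preferential rate Free applies instead.
The additional-duty order on U-157 targets Meristan, not Drenland; it does not apply.
Duty = $118,425.60 × 0% = $0.00.
Line 2 (W-745, Bralara, 610 units, $105,499.50):
Base rate for W-745 is 28.5%.
W-745 has an FTA preferential rate, but origin Bralara is not Drenland; base rate stands.
Duty = $105,499.50 × 28.5% = $30,067.36.
Line 3 (F-554, Meristan, 2,465 kg, $590,318.20):
Base rate for F-554 is 33%.
Additional duty on F-554 from Meristan: +49%. Applied ad valorem rate: 33% + 49% = 82%.
Duty = $590,318.20 × 82% = $484,060.92.
Total = $0.00 + $30,067.36 + $484,060.92 = $514,128.28.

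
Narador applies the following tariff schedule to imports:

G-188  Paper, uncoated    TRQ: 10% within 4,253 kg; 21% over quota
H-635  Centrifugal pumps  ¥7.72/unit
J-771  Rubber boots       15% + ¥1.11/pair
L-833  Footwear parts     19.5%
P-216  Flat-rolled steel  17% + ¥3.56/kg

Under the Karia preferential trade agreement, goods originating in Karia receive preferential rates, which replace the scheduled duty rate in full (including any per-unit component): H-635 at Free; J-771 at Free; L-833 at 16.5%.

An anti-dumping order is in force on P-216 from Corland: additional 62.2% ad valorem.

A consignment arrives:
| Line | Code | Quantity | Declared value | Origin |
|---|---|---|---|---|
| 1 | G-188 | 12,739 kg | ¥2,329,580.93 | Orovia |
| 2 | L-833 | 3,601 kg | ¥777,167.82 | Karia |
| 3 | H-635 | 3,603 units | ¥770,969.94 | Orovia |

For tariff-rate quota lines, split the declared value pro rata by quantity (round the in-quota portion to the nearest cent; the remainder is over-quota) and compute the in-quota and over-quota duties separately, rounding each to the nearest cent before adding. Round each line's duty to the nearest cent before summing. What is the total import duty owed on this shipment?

¥559,707.77

Line 1 (G-188, Orovia, 12,739 kg, ¥2,329,580.93):
Code G-188 is under a tariff-rate quota (threshold 4,253 kg). In-quota: 4,253 kg at 10%; over-quota: 8,486 kg at 21%.
Pro-rata value split: in-quota = ¥2,329,580.93 × 4,253/12,739 = ¥777,746.11; over-quota = ¥2,329,580.93 − ¥777,746.11 = ¥1,551,834.82.
In-quota duty = ¥777,746.11 × 10% = ¥77,774.61. Over-quota duty = ¥1,551,834.82 × 21% = ¥325,885.31.
Line duty = ¥77,774.61 + ¥325,885.31 = ¥403,659.92.
Line 2 (L-833, Karia, 3,601 kg, ¥777,167.82):
Base rate for L-833 is 19.5%.
Origin Karia qualifies under the Narador–Karia agreement and L-833 is covered: preferential rate 16.5% applies instead.
Duty = ¥777,167.82 × 16.5% = ¥128,232.69.
Line 3 (H-635, Orovia, 3,603 units, ¥770,969.94):
Base rate for H-635 is ¥7.72/unit.
H-635 has an FTA preferential rate, but origin Orovia is not Karia; base rate stands.
Duty = 3,603 × ¥7.72 = ¥27,815.16.
Total = ¥403,659.92 + ¥128,232.69 + ¥27,815.16 = ¥559,707.77.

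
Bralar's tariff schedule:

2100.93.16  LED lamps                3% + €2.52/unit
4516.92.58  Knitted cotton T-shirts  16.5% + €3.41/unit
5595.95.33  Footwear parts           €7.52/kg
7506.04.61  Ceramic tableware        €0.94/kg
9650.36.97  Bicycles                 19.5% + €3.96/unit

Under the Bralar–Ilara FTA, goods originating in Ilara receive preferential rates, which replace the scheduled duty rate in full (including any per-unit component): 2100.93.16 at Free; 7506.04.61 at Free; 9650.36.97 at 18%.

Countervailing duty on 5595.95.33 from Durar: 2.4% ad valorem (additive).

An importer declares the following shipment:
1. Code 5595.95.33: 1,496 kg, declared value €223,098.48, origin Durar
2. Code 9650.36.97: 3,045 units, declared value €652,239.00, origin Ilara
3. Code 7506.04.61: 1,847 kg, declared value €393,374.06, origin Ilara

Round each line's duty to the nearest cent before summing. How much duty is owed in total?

€134,007.30

Line 1 (5595.95.33, Durar, 1,496 kg, €223,098.48):
Base rate for 5595.95.33 is €7.52/kg.
Additional duty on 5595.95.33 from Durar: +2.4% ad valorem. Applied ad valorem rate = 2.4%.
Duty = €223,098.48 × 2.4% + 1,496 × €7.52 = €16,604.28.
Line 2 (9650.36.97, Ilara, 3,045 units, €652,239.00):
Base rate for 9650.36.97 is 19.5% + €3.96/unit.
Origin Ilara qualifies under the Bralar–Ilara agreement and 9650.36.97 is covered: preferential rate 18% applies instead.
Duty = €652,239.00 × 18% = €117,403.02.
Line 3 (7506.04.61, Ilara, 1,847 kg, €393,374.06):
Base rate for 7506.04.61 is €0.94/kg.
Origin Ilara qualifies under the Bralar–Ilara agreement and 7506.04.61 is covered: preferential rate Free applies instead.
Duty = €393,374.06 × 0% = €0.00.
Total = €16,604.28 + €117,403.02 + €0.00 = €134,007.30.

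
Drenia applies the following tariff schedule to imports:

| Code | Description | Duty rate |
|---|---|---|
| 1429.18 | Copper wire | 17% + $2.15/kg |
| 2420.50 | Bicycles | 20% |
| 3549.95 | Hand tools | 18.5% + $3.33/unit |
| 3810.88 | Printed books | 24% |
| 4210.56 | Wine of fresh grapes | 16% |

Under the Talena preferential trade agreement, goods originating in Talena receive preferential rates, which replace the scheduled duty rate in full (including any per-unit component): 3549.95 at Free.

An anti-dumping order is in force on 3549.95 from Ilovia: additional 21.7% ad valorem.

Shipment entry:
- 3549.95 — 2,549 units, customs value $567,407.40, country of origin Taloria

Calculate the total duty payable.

Line 1 (3549.95, Taloria, 2,549 units, $567,407.40):
Base rate for 3549.95 is 18.5% + $3.33/unit.
3549.95 has an FTA preferential rate, but origin Taloria is not Talena; base rate stands.
The additional-duty order on 3549.95 targets Ilovia, not Taloria; it does not apply.
Duty = $567,407.40 × 18.5% + 2,549 × $3.33 = $113,458.54.

$113,458.54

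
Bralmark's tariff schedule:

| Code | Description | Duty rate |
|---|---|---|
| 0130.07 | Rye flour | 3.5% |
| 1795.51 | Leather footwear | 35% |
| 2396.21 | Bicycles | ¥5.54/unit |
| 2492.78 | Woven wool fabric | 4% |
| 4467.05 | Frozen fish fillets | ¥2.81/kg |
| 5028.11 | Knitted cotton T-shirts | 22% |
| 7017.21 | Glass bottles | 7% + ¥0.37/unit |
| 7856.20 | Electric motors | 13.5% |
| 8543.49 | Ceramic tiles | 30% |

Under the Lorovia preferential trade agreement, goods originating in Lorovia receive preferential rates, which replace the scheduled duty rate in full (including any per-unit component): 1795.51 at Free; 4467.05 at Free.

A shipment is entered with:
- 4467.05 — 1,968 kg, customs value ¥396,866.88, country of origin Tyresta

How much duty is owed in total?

Line 1 (4467.05, Tyresta, 1,968 kg, ¥396,866.88):
Base rate for 4467.05 is ¥2.81/kg.
4467.05 has an FTA preferential rate, but origin Tyresta is not Lorovia; base rate stands.
Duty = 1,968 × ¥2.81 = ¥5,530.08.

¥5,530.08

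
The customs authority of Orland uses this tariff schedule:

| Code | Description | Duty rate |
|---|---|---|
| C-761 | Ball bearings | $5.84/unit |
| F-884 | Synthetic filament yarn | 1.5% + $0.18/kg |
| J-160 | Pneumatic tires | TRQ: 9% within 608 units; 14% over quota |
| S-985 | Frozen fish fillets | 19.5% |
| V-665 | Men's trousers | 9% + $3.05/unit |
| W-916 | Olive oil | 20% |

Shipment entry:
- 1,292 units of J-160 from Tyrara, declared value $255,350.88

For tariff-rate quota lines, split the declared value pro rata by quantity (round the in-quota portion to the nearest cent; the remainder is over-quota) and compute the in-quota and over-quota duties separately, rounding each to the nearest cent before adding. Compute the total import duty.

Line 1 (J-160, Tyrara, 1,292 units, $255,350.88):
Code J-160 is under a tariff-rate quota (threshold 608 units). In-quota: 608 units at 9%; over-quota: 684 units at 14%.
Pro-rata value split: in-quota = $255,350.88 × 608/1,292 = $120,165.12; over-quota = $255,350.88 − $120,165.12 = $135,185.76.
In-quota duty = $120,165.12 × 9% = $10,814.86. Over-quota duty = $135,185.76 × 14% = $18,926.01.
Line duty = $10,814.86 + $18,926.01 = $29,740.87.

$29,740.87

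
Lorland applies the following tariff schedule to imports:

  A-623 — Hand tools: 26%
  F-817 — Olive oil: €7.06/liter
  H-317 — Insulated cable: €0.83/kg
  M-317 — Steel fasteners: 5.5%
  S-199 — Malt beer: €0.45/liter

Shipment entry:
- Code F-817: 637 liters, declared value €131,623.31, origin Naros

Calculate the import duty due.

€4,497.22

Line 1 (F-817, Naros, 637 liters, €131,623.31):
Base rate for F-817 is €7.06/liter.
Duty = 637 × €7.06 = €4,497.22.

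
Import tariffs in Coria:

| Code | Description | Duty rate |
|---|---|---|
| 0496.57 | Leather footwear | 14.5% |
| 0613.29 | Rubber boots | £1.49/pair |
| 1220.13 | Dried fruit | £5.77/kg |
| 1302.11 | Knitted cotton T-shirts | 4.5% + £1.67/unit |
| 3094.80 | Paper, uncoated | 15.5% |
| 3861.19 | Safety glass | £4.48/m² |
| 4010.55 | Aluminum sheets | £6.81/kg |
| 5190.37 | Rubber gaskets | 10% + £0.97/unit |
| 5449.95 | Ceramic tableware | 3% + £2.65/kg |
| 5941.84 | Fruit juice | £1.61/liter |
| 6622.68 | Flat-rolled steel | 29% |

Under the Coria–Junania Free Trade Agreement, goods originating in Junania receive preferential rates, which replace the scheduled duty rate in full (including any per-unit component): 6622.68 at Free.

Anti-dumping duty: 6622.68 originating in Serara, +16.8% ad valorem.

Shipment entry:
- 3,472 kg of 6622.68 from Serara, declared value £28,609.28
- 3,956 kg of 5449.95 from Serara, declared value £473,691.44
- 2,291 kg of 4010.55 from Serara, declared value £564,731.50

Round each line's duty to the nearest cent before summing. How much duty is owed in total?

Line 1 (6622.68, Serara, 3,472 kg, £28,609.28):
Base rate for 6622.68 is 29%.
6622.68 has an FTA preferential rate, but origin Serara is not Junania; base rate stands.
Additional duty on 6622.68 from Serara: +16.8%. Applied ad valorem rate: 29% + 16.8% = 45.8%.
Duty = £28,609.28 × 45.8% = £13,103.05.
Line 2 (5449.95, Serara, 3,956 kg, £473,691.44):
Base rate for 5449.95 is 3% + £2.65/kg.
Duty = £473,691.44 × 3% + 3,956 × £2.65 = £24,694.14.
Line 3 (4010.55, Serara, 2,291 kg, £564,731.50):
Base rate for 4010.55 is £6.81/kg.
Duty = 2,291 × £6.81 = £15,601.71.
Total = £13,103.05 + £24,694.14 + £15,601.71 = £53,398.90.

£53,398.90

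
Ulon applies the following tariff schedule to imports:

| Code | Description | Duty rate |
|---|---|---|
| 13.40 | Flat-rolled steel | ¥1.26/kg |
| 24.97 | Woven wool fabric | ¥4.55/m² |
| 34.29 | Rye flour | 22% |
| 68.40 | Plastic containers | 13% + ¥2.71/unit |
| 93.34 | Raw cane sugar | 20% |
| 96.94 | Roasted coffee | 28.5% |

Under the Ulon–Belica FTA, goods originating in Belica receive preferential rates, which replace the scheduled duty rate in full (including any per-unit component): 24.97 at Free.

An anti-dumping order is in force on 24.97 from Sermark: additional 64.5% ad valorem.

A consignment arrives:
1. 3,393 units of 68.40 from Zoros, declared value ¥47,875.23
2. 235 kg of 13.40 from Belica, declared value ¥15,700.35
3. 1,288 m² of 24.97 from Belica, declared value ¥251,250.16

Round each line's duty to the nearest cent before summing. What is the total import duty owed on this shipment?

¥15,714.91

Line 1 (68.40, Zoros, 3,393 units, ¥47,875.23):
Base rate for 68.40 is 13% + ¥2.71/unit.
Duty = ¥47,875.23 × 13% + 3,393 × ¥2.71 = ¥15,418.81.
Line 2 (13.40, Belica, 235 kg, ¥15,700.35):
Base rate for 13.40 is ¥1.26/kg.
Origin Belica is the FTA partner but 13.40 is not on the preference list; base rate stands.
Duty = 235 × ¥1.26 = ¥296.10.
Line 3 (24.97, Belica, 1,288 m², ¥251,250.16):
Base rate for 24.97 is ¥4.55/m².
Origin Belica qualifies under the Ulon–Belica agreement and 24.97 is covered: preferential rate Free applies instead.
The additional-duty order on 24.97 targets Sermark, not Belica; it does not apply.
Duty = ¥251,250.16 × 0% = ¥0.00.
Total = ¥15,418.81 + ¥296.10 + ¥0.00 = ¥15,714.91.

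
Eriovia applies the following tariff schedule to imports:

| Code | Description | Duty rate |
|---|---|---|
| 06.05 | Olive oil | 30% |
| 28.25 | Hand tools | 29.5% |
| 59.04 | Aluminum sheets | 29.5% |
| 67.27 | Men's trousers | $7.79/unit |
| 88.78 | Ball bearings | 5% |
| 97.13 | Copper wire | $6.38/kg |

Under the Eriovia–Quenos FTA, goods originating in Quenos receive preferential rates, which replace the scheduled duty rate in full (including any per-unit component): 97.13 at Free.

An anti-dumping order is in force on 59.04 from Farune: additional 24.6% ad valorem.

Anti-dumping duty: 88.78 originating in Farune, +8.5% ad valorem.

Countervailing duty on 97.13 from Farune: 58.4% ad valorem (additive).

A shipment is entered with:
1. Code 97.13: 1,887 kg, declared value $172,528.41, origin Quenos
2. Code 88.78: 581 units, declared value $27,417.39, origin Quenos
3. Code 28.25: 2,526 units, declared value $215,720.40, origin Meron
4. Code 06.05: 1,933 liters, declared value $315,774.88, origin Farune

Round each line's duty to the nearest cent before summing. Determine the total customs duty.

Line 1 (97.13, Quenos, 1,887 kg, $172,528.41):
Base rate for 97.13 is $6.38/kg.
Origin Quenos qualifies under the Eriovia–Quenos agreement and 97.13 is covered: preferential rate Free applies instead.
The additional-duty order on 97.13 targets Farune, not Quenos; it does not apply.
Duty = $172,528.41 × 0% = $0.00.
Line 2 (88.78, Quenos, 581 units, $27,417.39):
Base rate for 88.78 is 5%.
Origin Quenos is the FTA partner but 88.78 is not on the preference list; base rate stands.
The additional-duty order on 88.78 targets Farune, not Quenos; it does not apply.
Duty = $27,417.39 × 5% = $1,370.87.
Line 3 (28.25, Meron, 2,526 units, $215,720.40):
Base rate for 28.25 is 29.5%.
Duty = $215,720.40 × 29.5% = $63,637.52.
Line 4 (06.05, Farune, 1,933 liters, $315,774.88):
Base rate for 06.05 is 30%.
Duty = $315,774.88 × 30% = $94,732.46.
Total = $0.00 + $1,370.87 + $63,637.52 + $94,732.46 = $159,740.85.

$159,740.85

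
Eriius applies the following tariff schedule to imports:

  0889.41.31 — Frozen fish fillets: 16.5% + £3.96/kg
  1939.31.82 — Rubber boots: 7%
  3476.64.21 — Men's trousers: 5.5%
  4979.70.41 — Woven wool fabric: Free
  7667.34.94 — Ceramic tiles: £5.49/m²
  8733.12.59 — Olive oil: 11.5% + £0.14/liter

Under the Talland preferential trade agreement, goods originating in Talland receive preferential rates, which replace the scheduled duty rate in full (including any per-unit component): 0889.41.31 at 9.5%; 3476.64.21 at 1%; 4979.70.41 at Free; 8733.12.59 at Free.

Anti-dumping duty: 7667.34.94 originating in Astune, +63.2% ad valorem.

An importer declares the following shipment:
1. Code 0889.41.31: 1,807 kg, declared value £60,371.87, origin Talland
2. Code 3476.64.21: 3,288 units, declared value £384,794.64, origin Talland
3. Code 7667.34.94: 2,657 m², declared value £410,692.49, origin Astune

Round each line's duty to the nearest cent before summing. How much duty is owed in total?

Line 1 (0889.41.31, Talland, 1,807 kg, £60,371.87):
Base rate for 0889.41.31 is 16.5% + £3.96/kg.
Origin Talland qualifies under the Eriius–Talland agreement and 0889.41.31 is covered: preferential rate 9.5% applies instead.
Duty = £60,371.87 × 9.5% = £5,735.33.
Line 2 (3476.64.21, Talland, 3,288 units, £384,794.64):
Base rate for 3476.64.21 is 5.5%.
Origin Talland qualifies under the Eriius–Talland agreement and 3476.64.21 is covered: preferential rate 1% applies instead.
Duty = £384,794.64 × 1% = £3,847.95.
Line 3 (7667.34.94, Astune, 2,657 m², £410,692.49):
Base rate for 7667.34.94 is £5.49/m².
Additional duty on 7667.34.94 from Astune: +63.2% ad valorem. Applied ad valorem rate = 63.2%.
Duty = £410,692.49 × 63.2% + 2,657 × £5.49 = £274,144.58.
Total = £5,735.33 + £3,847.95 + £274,144.58 = £283,727.86.

£283,727.86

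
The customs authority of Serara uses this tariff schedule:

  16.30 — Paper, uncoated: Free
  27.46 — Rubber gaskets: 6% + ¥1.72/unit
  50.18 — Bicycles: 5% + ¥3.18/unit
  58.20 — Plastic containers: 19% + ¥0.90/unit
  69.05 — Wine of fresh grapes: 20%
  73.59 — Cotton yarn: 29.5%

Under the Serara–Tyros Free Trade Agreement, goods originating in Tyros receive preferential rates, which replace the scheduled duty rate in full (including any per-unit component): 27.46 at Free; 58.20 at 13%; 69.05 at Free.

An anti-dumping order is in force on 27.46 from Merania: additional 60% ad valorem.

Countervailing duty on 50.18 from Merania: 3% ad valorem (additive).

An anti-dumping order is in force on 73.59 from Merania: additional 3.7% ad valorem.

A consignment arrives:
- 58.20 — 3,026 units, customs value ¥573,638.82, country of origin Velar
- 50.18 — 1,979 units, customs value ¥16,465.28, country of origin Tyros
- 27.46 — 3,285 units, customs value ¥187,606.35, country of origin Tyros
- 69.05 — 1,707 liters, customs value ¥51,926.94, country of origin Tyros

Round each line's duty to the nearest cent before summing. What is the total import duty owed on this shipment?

¥118,831.26

Line 1 (58.20, Velar, 3,026 units, ¥573,638.82):
Base rate for 58.20 is 19% + ¥0.90/unit.
58.20 has an FTA preferential rate, but origin Velar is not Tyros; base rate stands.
Duty = ¥573,638.82 × 19% + 3,026 × ¥0.90 = ¥111,714.78.
Line 2 (50.18, Tyros, 1,979 units, ¥16,465.28):
Base rate for 50.18 is 5% + ¥3.18/unit.
Origin Tyros is the FTA partner but 50.18 is not on the preference list; base rate stands.
The additional-duty order on 50.18 targets Merania, not Tyros; it does not apply.
Duty = ¥16,465.28 × 5% + 1,979 × ¥3.18 = ¥7,116.48.
Line 3 (27.46, Tyros, 3,285 units, ¥187,606.35):
Base rate for 27.46 is 6% + ¥1.72/unit.
Origin Tyros qualifies under the Serara–Tyros agreement and 27.46 is covered: preferential rate Free applies instead.
The additional-duty order on 27.46 targets Merania, not Tyros; it does not apply.
Duty = ¥187,606.35 × 0% = ¥0.00.
Line 4 (69.05, Tyros, 1,707 liters, ¥51,926.94):
Base rate for 69.05 is 20%.
Origin Tyros qualifies under the Serara–Tyros agreement and 69.05 is covered: preferential rate Free applies instead.
Duty = ¥51,926.94 × 0% = ¥0.00.
Total = ¥111,714.78 + ¥7,116.48 + ¥0.00 + ¥0.00 = ¥118,831.26.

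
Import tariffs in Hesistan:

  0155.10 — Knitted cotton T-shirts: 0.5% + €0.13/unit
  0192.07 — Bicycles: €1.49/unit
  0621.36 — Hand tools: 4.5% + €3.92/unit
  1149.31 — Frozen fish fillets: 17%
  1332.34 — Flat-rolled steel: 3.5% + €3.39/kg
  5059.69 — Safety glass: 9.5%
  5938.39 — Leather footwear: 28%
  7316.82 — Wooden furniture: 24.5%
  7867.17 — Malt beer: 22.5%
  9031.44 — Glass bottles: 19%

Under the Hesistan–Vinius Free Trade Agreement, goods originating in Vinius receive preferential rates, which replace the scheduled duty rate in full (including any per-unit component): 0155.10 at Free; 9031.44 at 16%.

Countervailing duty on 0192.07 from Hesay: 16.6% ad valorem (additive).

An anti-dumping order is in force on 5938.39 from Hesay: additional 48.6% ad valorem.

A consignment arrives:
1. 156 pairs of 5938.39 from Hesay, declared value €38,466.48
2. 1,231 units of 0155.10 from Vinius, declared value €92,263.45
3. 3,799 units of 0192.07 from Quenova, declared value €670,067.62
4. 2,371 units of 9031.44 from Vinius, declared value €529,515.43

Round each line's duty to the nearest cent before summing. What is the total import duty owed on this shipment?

€119,848.30

Line 1 (5938.39, Hesay, 156 pairs, €38,466.48):
Base rate for 5938.39 is 28%.
Additional duty on 5938.39 from Hesay: +48.6%. Applied ad valorem rate: 28% + 48.6% = 76.6%.
Duty = €38,466.48 × 76.6% = €29,465.32.
Line 2 (0155.10, Vinius, 1,231 units, €92,263.45):
Base rate for 0155.10 is 0.5% + €0.13/unit.
Origin Vinius qualifies under the Hesistan–Vinius agreement and 0155.10 is covered: preferential rate Free applies instead.
Duty = €92,263.45 × 0% = €0.00.
Line 3 (0192.07, Quenova, 3,799 units, €670,067.62):
Base rate for 0192.07 is €1.49/unit.
The additional-duty order on 0192.07 targets Hesay, not Quenova; it does not apply.
Duty = 3,799 × €1.49 = €5,660.51.
Line 4 (9031.44, Vinius, 2,371 units, €529,515.43):
Base rate for 9031.44 is 19%.
Origin Vinius qualifies under the Hesistan–Vinius agreement and 9031.44 is covered: preferential rate 16% applies instead.
Duty = €529,515.43 × 16% = €84,722.47.
Total = €29,465.32 + €0.00 + €5,660.51 + €84,722.47 = €119,848.30.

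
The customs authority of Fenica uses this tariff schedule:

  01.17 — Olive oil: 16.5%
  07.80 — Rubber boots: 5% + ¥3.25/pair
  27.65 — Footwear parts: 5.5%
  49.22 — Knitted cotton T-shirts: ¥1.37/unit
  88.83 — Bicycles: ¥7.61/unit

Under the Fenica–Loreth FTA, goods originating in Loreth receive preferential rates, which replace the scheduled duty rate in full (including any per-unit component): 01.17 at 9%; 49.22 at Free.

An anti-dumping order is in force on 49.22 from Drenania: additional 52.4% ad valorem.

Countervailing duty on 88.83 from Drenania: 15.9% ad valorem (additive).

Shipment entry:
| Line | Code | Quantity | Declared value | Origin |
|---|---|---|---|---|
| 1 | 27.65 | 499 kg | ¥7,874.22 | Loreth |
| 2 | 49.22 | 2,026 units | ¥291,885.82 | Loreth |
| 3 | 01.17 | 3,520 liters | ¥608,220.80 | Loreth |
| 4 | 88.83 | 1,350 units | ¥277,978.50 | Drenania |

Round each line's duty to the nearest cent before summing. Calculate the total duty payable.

Line 1 (27.65, Loreth, 499 kg, ¥7,874.22):
Base rate for 27.65 is 5.5%.
Origin Loreth is the FTA partner but 27.65 is not on the preference list; base rate stands.
Duty = ¥7,874.22 × 5.5% = ¥433.08.
Line 2 (49.22, Loreth, 2,026 units, ¥291,885.82):
Base rate for 49.22 is ¥1.37/unit.
Origin Loreth qualifies under the Fenica–Loreth agreement and 49.22 is covered: preferential rate Free applies instead.
The additional-duty order on 49.22 targets Drenania, not Loreth; it does not apply.
Duty = ¥291,885.82 × 0% = ¥0.00.
Line 3 (01.17, Loreth, 3,520 liters, ¥608,220.80):
Base rate for 01.17 is 16.5%.
Origin Loreth qualifies under the Fenica–Loreth agreement and 01.17 is covered: preferential rate 9% applies instead.
Duty = ¥608,220.80 × 9% = ¥54,739.87.
Line 4 (88.83, Drenania, 1,350 units, ¥277,978.50):
Base rate for 88.83 is ¥7.61/unit.
Additional duty on 88.83 from Drenania: +15.9% ad valorem. Applied ad valorem rate = 15.9%.
Duty = ¥277,978.50 × 15.9% + 1,350 × ¥7.61 = ¥54,472.08.
Total = ¥433.08 + ¥0.00 + ¥54,739.87 + ¥54,472.08 = ¥109,645.03.

¥109,645.03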